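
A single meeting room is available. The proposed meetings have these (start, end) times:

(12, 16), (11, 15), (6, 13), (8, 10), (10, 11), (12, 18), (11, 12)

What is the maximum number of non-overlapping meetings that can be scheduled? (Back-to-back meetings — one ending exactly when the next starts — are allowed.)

4

Sort by end time and greedily take each interval whose start is ≥ the last chosen end.
By end time: (8,10), (10,11), (11,12), (6,13), (11,15), (12,16), (12,18).
Pick (8,10); next start ≥ 10 → (10,11); next start ≥ 11 → (11,12); next start ≥ 12 → (12,16).
Selected 4 meetings.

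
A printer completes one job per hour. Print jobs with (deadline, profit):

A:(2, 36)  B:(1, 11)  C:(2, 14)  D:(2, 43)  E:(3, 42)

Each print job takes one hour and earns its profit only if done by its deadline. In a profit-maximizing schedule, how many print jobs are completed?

By profit: D(d2,43), E(d3,42), A(d2,36), C(d2,14), B(d1,11)
D→slot 2; E→slot 3; A→slot 1; C skipped; B skipped.
3 of 5 scheduled.

3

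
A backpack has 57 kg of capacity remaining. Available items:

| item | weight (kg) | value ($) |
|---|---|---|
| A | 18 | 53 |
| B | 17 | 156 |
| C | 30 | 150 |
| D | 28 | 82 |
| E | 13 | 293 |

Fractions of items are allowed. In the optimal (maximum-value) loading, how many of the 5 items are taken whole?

Ratios (sorted): E 22.54, B 9.18, C 5.00, A 2.94, D 2.93
take E (13 @ 293); take B (17 @ 156); take 27/30 of C → 135.00. Capacity used 57/57.
2 item(s) taken whole; one partial (take 27/30 of C).

2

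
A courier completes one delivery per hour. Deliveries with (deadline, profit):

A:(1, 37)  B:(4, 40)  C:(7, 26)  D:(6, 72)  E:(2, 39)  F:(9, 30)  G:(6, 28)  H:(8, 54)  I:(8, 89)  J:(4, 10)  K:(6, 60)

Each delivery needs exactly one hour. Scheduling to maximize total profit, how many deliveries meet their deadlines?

9

Take jobs in profit order; each goes to the latest open slot no later than its deadline.
Profit order: I=89 D=72 K=60 H=54 B=40 E=39 A=37 F=30 G=28 C=26 J=10
Assign: I→slot 8, D→slot 6, K→slot 5, H→slot 7, B→slot 4, E→slot 2, A→slot 1, F→slot 9, G→slot 3, C skipped, J skipped.
Slots: [1:A] [2:E] [3:G] [4:B] [5:K] [6:D] [7:H] [8:I] [9:F]
9 of 11 scheduled.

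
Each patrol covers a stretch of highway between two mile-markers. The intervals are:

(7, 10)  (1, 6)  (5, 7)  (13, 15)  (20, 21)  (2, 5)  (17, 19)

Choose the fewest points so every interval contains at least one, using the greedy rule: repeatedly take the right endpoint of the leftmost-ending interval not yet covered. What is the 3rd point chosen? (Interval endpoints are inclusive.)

15

Sorted: [2,5] [1,6] [5,7] [7,10] [13,15] [17,19] [20,21]
{[2,5],[1,6],[5,7]} hit by 5; {[7,10]} hit by 10; {[13,15]} hit by 15; {[17,19]} hit by 19; {[20,21]} hit by 21.
Points: 5, 10, 15, 19, 21 (5 total).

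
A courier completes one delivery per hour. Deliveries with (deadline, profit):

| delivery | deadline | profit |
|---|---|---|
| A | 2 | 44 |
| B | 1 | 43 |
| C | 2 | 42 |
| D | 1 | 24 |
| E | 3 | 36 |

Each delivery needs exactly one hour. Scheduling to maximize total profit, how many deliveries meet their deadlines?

Profit order: A=44 B=43 C=42 E=36 D=24
Assign: A→slot 2, B→slot 1, C skipped, E→slot 3, D skipped.
Slots: [1:B] [2:A] [3:E]
3 of 5 scheduled.

3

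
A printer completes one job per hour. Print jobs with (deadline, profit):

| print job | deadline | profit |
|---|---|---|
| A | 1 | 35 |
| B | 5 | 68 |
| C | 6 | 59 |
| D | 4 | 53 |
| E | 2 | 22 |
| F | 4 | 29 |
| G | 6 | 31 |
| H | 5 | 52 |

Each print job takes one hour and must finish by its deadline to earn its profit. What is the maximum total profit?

298

Profit order: B=68 C=59 D=53 H=52 A=35 G=31 F=29 E=22
Assign: B→slot 5, C→slot 6, D→slot 4, H→slot 3, A→slot 1, G→slot 2, F skipped, E skipped.
Slots: [1:A] [2:G] [3:H] [4:D] [5:B] [6:C]
Profit = 35 + 31 + 52 + 53 + 68 + 59 = 298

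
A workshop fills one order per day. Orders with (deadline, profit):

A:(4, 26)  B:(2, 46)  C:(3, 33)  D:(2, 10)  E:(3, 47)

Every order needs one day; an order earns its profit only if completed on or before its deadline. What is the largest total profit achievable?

152

Sort by profit descending; place each in the latest free slot ≤ its deadline.
By profit: E(d3,47), B(d2,46), C(d3,33), A(d4,26), D(d2,10)
E→slot 3; B→slot 2; C→slot 1; A→slot 4; D skipped.
Profit = 33 + 46 + 47 + 26 = 152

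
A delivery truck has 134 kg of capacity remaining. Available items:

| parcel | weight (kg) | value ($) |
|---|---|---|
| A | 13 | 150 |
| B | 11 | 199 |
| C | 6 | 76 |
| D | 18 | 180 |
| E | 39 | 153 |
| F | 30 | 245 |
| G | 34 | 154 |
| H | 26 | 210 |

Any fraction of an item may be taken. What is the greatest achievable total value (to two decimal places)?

Sort by value per unit weight and fill in that order.
Order: B (199/11=18.09) > C (76/6=12.67) > A (150/13=11.54) > D (180/18=10.00) > F (245/30=8.17) > H (210/26=8.08) > G (154/34=4.53) > E (153/39=3.92)
Fill: take B (11 @ 199) → take C (6 @ 76) → take A (13 @ 150) → take D (18 @ 180) → take F (30 @ 245) → take H (26 @ 210) → take 30/34 of G → 135.88; 134/134 used.
Total value = 1195.88

1195.88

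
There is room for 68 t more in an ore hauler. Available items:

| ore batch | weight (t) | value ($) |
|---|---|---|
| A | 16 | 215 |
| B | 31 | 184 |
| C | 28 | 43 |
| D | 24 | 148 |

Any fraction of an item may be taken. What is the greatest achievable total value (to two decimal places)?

Greedy by value/weight ratio, highest first.
Order: A (215/16=13.44) > D (148/24=6.17) > B (184/31=5.94) > C (43/28=1.54)
Fill: take A (16 @ 215) → take D (24 @ 148) → take 28/31 of B → 166.19; 68/68 used.
Total value = 529.19

529.19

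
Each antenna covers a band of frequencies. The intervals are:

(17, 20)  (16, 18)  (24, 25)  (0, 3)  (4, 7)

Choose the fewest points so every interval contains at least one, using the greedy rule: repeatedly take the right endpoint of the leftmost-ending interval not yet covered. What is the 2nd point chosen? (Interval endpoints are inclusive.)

Process intervals by earliest right end; each time one isn't hit yet, stab at its right endpoint.
By right end: [0,3]  [4,7]  [16,18]  [17,20]  [24,25]
[0,3] uncovered → point at 3; [4,7] uncovered → point at 7; [16,18] uncovered → point at 18; [24,25] uncovered → point at 25.
Points: 3, 7, 18, 25 (4 total).

7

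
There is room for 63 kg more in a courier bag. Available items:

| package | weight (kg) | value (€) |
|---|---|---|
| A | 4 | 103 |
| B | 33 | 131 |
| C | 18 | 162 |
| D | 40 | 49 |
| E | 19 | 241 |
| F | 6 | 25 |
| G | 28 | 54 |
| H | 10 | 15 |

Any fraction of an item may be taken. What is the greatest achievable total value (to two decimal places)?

Greedy by value/weight ratio, highest first.
Ratios (sorted): A 25.75, E 12.68, C 9.00, F 4.17, B 3.97, G 1.93, H 1.50, D 1.23
take A (4 @ 103); take E (19 @ 241); take C (18 @ 162); take F (6 @ 25); take 16/33 of B → 63.52. Capacity used 63/63.
Total value = 594.52

594.52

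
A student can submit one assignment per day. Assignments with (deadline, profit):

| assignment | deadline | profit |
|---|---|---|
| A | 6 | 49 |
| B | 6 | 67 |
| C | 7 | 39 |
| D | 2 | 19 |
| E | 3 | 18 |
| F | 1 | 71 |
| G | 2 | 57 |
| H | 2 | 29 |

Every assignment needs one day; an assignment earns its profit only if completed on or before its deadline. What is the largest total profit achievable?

Sort by profit descending; place each in the latest free slot ≤ its deadline.
By profit: F(d1,71), B(d6,67), G(d2,57), A(d6,49), C(d7,39), H(d2,29), D(d2,19), E(d3,18)
F→slot 1; B→slot 6; G→slot 2; A→slot 5; C→slot 7; H skipped; D skipped; E→slot 3.
Profit = 71 + 57 + 18 + 49 + 67 + 39 = 301

301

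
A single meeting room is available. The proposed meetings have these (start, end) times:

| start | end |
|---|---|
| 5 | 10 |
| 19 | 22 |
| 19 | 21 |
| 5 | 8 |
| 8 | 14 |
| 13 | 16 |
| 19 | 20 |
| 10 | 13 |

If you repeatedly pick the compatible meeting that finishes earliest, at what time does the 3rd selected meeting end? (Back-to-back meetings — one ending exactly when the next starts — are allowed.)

By end time: (5,8), (5,10), (10,13), (8,14), (13,16), (19,20), (19,21), (19,22).
Pick (5,8); next start ≥ 8 → (10,13); next start ≥ 13 → (13,16); next start ≥ 16 → (19,20).
Selected: (5,8) (10,13) (13,16) (19,20)

16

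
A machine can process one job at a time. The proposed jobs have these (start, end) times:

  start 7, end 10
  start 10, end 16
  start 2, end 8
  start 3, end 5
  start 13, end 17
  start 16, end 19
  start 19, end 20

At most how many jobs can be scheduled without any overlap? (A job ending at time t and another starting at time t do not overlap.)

Sort by end time and greedily take each interval whose start is ≥ the last chosen end.
By end time: (3,5), (2,8), (7,10), (10,16), (13,17), (16,19), (19,20).
Pick (3,5); next start ≥ 5 → (7,10); next start ≥ 10 → (10,16); next start ≥ 16 → (16,19); next start ≥ 19 → (19,20).
Selected 5 jobs.

5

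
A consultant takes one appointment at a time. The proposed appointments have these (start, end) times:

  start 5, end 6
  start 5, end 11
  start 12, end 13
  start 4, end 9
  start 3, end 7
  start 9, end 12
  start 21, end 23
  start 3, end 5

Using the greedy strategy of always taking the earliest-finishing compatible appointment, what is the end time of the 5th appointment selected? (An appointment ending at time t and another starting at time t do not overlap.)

Greedy by earliest finish: after sorting by end time, pick each interval compatible with the last pick.
By end time: (3,5), (5,6), (3,7), (4,9), (5,11), (9,12), (12,13), (21,23).
Pick (3,5); next start ≥ 5 → (5,6); next start ≥ 6 → (9,12); next start ≥ 12 → (12,13); next start ≥ 13 → (21,23).
Selected: (3,5) (5,6) (9,12) (12,13) (21,23)

23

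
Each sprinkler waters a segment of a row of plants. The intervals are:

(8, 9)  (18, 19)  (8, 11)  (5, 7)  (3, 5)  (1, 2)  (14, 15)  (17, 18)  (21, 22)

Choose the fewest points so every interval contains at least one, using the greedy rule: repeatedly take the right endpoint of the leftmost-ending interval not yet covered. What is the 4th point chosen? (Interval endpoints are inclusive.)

Process intervals by earliest right end; each time one isn't hit yet, stab at its right endpoint.
Sorted: [1,2] [3,5] [5,7] [8,9] [8,11] [14,15] [17,18] [18,19] [21,22]
{[1,2]} hit by 2; {[3,5],[5,7]} hit by 5; {[8,9],[8,11]} hit by 9; {[14,15]} hit by 15; {[17,18],[18,19]} hit by 18; {[21,22]} hit by 22.
Points: 2, 5, 9, 15, 18, 22 (6 total).

15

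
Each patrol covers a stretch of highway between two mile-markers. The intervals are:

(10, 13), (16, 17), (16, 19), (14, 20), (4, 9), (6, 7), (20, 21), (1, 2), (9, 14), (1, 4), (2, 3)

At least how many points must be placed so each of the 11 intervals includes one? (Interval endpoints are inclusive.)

5

By right end: [1,2]  [2,3]  [1,4]  [6,7]  [4,9]  [10,13]  [9,14]  [16,17]  [16,19]  [14,20]  [20,21]
[1,2] uncovered → point at 2; [6,7] uncovered → point at 7; [10,13] uncovered → point at 13; [16,17] uncovered → point at 17; [20,21] uncovered → point at 21.
Points: 2, 7, 13, 17, 21 (5 total).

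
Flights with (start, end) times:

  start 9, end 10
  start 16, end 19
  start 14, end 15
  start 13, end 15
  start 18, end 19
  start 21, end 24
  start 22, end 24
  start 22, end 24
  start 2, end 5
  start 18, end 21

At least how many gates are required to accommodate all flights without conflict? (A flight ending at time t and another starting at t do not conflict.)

3

The answer is the maximum number of intervals overlapping at any instant.
starts: [2, 9, 13, 14, 16, 18, 18, 21, 22, 22]
ends:   [5, 10, 15, 15, 19, 19, 21, 24, 24, 24]
s2→1 e5→0 s9→1 e10→0 s13→1 s14→2 e15→1 e15→0 s16→1 s18→2 s18→3  — peak 3.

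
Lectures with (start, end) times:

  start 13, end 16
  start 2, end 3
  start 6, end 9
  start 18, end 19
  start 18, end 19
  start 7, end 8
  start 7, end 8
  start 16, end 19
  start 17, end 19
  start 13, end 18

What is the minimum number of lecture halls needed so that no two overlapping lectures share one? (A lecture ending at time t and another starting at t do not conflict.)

starts: [2, 6, 7, 7, 13, 13, 16, 17, 18, 18]
ends:   [3, 8, 8, 9, 16, 18, 19, 19, 19, 19]
s2→1 e3→0 s6→1 s7→2 s7→3 e8→2 e8→1 e9→0 s13→1 s13→2 e16→1 s16→2 s17→3 e18→2 s18→3 s18→4  — peak 4.

4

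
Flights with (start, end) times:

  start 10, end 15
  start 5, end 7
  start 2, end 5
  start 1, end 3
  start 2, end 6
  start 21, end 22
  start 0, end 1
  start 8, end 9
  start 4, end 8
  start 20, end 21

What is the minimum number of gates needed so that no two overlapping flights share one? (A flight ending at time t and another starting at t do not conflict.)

starts: [0, 1, 2, 2, 4, 5, 8, 10, 20, 21]
ends:   [1, 3, 5, 6, 7, 8, 9, 15, 21, 22]
s0→1 e1→0 s1→1 s2→2 s2→3  — peak 3.

3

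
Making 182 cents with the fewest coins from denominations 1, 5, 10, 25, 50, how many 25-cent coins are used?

1

Greedy: take as many of the largest coin as possible, then repeat with the remainder.
182 = 3×50 + 1×25 + 1×5 + 2×1
Count of 25: 1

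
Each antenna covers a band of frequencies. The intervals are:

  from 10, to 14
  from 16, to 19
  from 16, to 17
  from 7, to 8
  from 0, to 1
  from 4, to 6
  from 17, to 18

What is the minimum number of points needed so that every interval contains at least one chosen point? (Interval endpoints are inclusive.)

By right end: [0,1]  [4,6]  [7,8]  [10,14]  [16,17]  [17,18]  [16,19]
[0,1] uncovered → point at 1; [4,6] uncovered → point at 6; [7,8] uncovered → point at 8; [10,14] uncovered → point at 14; [16,17] uncovered → point at 17.
Points: 1, 6, 8, 14, 17 (5 total).

5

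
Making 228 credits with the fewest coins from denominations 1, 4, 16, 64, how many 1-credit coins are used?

0

228 = 3×64 + 2×16 + 1×4
Count of 1: 0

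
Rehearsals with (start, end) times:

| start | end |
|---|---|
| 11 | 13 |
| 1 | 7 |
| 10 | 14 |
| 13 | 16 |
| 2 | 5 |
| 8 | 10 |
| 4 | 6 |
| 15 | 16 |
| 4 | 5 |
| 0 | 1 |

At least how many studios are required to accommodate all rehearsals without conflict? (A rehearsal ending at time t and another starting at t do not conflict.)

The answer is the maximum number of intervals overlapping at any instant.
starts: [0, 1, 2, 4, 4, 8, 10, 11, 13, 15]
ends:   [1, 5, 5, 6, 7, 10, 13, 14, 16, 16]
s0→1 e1→0 s1→1 s2→2 s4→3 s4→4  — peak 4.

4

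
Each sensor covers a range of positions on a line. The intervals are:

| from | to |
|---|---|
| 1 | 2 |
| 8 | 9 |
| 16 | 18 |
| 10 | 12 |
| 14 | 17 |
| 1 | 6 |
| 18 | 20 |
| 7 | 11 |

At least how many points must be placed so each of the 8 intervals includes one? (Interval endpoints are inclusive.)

5

Sort by right endpoint; whenever an interval is uncovered, place a point at its right end.
Sorted: [1,2] [1,6] [8,9] [7,11] [10,12] [14,17] [16,18] [18,20]
{[1,2],[1,6]} hit by 2; {[8,9],[7,11]} hit by 9; {[10,12]} hit by 12; {[14,17],[16,18]} hit by 17; {[18,20]} hit by 20.
Points: 2, 9, 12, 17, 20 (5 total).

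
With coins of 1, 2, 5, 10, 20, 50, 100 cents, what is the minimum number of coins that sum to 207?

207 = 2×100 + 1×5 + 1×2
Total coins = 2 + 1 + 1 = 4

4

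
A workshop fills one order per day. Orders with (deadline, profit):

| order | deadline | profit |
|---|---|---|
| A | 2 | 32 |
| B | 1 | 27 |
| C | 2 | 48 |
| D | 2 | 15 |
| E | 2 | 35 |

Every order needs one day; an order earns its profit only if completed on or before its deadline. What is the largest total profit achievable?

83

Take jobs in profit order; each goes to the latest open slot no later than its deadline.
By profit: C(d2,48), E(d2,35), A(d2,32), B(d1,27), D(d2,15)
C→slot 2; E→slot 1; A skipped; B skipped; D skipped.
Profit = 35 + 48 = 83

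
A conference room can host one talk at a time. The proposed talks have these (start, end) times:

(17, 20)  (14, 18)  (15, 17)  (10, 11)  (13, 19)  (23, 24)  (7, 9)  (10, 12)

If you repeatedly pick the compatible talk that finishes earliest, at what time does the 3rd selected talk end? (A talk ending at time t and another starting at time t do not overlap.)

By end time: (7,9), (10,11), (10,12), (15,17), (14,18), (13,19), (17,20), (23,24).
Pick (7,9); next start ≥ 9 → (10,11); next start ≥ 11 → (15,17); next start ≥ 17 → (17,20); next start ≥ 20 → (23,24).
Selected: (7,9) (10,11) (15,17) (17,20) (23,24)

17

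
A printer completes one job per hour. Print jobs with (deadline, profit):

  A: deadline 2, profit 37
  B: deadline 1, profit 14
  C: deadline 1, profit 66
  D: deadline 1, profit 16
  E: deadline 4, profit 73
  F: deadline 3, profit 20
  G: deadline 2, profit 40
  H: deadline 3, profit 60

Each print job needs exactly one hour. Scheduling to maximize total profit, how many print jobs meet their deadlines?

Take jobs in profit order; each goes to the latest open slot no later than its deadline.
Profit order: E=73 C=66 H=60 G=40 A=37 F=20 D=16 B=14
Assign: E→slot 4, C→slot 1, H→slot 3, G→slot 2, A skipped, F skipped, D skipped, B skipped.
Slots: [1:C] [2:G] [3:H] [4:E]
4 of 8 scheduled.

4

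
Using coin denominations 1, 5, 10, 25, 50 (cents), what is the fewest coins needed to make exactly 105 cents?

105 − 2×50→5 − 1×5→0
Total coins = 2 + 1 = 3

3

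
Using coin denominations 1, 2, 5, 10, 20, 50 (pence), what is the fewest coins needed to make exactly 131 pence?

5

131 = 2×50 + 1×20 + 1×10 + 1×1
Total coins = 2 + 1 + 1 + 1 = 5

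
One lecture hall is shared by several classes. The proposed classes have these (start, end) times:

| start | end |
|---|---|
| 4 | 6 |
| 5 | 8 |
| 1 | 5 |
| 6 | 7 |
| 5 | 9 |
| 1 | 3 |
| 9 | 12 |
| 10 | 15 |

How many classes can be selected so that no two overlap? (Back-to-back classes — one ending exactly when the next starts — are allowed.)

4

Order by finish time; keep every interval that doesn't clash with the previous kept one.
Sorted by end: (1,3)  (1,5)  (4,6)  (6,7)  (5,8)  (5,9)  (9,12)  (10,15)
take (1,3); skip (1,5); take (4,6); take (6,7); take (9,12).
Selected 4 classes.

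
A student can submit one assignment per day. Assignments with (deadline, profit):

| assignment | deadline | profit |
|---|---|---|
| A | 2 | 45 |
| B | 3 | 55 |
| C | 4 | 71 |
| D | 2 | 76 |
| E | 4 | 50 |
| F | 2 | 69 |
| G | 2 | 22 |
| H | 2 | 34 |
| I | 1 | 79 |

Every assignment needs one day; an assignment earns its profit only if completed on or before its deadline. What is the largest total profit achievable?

Sort by profit descending; place each in the latest free slot ≤ its deadline.
By profit: I(d1,79), D(d2,76), C(d4,71), F(d2,69), B(d3,55), E(d4,50), A(d2,45), H(d2,34), G(d2,22)
I→slot 1; D→slot 2; C→slot 4; F skipped; B→slot 3; E skipped; A skipped; H skipped; G skipped.
Profit = 79 + 76 + 55 + 71 = 281

281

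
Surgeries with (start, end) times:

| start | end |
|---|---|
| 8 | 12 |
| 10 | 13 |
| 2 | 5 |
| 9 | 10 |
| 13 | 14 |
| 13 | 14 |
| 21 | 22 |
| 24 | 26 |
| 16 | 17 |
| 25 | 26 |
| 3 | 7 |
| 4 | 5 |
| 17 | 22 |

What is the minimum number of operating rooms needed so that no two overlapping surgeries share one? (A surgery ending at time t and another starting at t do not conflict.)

The answer is the maximum number of intervals overlapping at any instant.
starts: [2, 3, 4, 8, 9, 10, 13, 13, 16, 17, 21, 24, 25]
ends:   [5, 5, 7, 10, 12, 13, 14, 14, 17, 22, 22, 26, 26]
s2→1 s3→2 s4→3  — peak 3.

3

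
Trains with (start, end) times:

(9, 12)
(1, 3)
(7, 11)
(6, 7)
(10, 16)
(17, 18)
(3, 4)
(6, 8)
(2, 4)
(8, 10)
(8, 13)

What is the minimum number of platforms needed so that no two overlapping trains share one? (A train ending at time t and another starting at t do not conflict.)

Count concurrent intervals with a sweep; the peak is the room count.
Events (time:±→running): 1:+→1 2:+→2 3:-→1 3:+→2 4:-→1 4:-→0 6:+→1 6:+→2 7:-→1 7:+→2 8:-→1 8:+→2 8:+→3 9:+→4 … peak 4.

4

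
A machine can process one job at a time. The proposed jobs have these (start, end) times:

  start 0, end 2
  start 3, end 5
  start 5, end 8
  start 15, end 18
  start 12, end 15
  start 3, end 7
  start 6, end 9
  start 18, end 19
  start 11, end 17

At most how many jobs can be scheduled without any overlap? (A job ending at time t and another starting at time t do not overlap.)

6

Order by finish time; keep every interval that doesn't clash with the previous kept one.
Sorted by end: (0,2)  (3,5)  (3,7)  (5,8)  (6,9)  (12,15)  (11,17)  (15,18)  (18,19)
take (0,2); take (3,5); skip (3,7); take (5,8); take (12,15); take (15,18); take (18,19).
Selected 6 jobs.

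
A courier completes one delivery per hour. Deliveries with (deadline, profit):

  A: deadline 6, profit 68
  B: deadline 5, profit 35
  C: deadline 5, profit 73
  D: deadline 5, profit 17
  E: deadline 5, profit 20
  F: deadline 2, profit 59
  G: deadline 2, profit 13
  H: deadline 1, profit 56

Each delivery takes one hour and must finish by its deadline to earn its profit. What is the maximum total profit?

311

Sort by profit descending; place each in the latest free slot ≤ its deadline.
Profit order: C=73 A=68 F=59 H=56 B=35 E=20 D=17 G=13
Assign: C→slot 5, A→slot 6, F→slot 2, H→slot 1, B→slot 4, E→slot 3, D skipped, G skipped.
Slots: [1:H] [2:F] [3:E] [4:B] [5:C] [6:A]
Profit = 56 + 59 + 20 + 35 + 73 + 68 = 311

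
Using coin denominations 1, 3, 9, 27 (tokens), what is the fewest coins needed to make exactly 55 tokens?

55 − 2×27→1 − 1×1→0
Total coins = 2 + 1 = 3

3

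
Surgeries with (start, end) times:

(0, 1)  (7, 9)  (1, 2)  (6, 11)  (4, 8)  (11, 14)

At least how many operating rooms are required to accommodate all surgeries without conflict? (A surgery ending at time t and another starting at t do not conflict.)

starts: [0, 1, 4, 6, 7, 11]
ends:   [1, 2, 8, 9, 11, 14]
s0→1 e1→0 s1→1 e2→0 s4→1 s6→2 s7→3  — peak 3.

3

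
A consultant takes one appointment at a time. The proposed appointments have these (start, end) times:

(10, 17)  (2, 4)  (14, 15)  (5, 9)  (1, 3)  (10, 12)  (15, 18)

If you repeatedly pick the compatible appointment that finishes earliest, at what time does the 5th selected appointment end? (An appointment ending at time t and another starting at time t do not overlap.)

Greedy by earliest finish: after sorting by end time, pick each interval compatible with the last pick.
By end time: (1,3), (2,4), (5,9), (10,12), (14,15), (10,17), (15,18).
Pick (1,3); next start ≥ 3 → (5,9); next start ≥ 9 → (10,12); next start ≥ 12 → (14,15); next start ≥ 15 → (15,18).
Selected: (1,3) (5,9) (10,12) (14,15) (15,18)

18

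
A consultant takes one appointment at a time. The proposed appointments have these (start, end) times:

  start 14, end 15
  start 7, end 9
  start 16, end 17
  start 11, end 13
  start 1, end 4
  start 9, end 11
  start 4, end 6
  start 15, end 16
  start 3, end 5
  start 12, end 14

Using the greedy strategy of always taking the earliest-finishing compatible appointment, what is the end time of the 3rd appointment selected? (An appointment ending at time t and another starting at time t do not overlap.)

Sorted by end: (1,4)  (3,5)  (4,6)  (7,9)  (9,11)  (11,13)  (12,14)  (14,15)  (15,16)  (16,17)
take (1,4); take (4,6); take (7,9); take (9,11); take (11,13); take (14,15); take (15,16); take (16,17).
Selected: (1,4) (4,6) (7,9) (9,11) (11,13) (14,15) (15,16) (16,17)

9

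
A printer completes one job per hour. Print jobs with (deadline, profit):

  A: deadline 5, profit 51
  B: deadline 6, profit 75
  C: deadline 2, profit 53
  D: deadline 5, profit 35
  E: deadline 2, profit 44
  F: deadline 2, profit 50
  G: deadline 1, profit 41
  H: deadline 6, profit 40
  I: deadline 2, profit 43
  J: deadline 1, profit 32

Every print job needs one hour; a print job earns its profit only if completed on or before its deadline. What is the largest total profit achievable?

Sort by profit descending; place each in the latest free slot ≤ its deadline.
Profit order: B=75 C=53 A=51 F=50 E=44 I=43 G=41 H=40 D=35 J=32
Assign: B→slot 6, C→slot 2, A→slot 5, F→slot 1, E skipped, I skipped, G skipped, H→slot 4, D→slot 3, J skipped.
Slots: [1:F] [2:C] [3:D] [4:H] [5:A] [6:B]
Profit = 50 + 53 + 35 + 40 + 51 + 75 = 304

304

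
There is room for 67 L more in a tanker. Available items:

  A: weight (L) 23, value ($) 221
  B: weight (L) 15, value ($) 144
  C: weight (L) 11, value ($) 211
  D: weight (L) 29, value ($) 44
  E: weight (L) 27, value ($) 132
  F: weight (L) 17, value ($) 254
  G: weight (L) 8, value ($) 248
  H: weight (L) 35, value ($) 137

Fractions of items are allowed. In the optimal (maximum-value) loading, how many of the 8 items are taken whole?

4

Order: G (248/8=31.00) > C (211/11=19.18) > F (254/17=14.94) > A (221/23=9.61) > B (144/15=9.60) > E (132/27=4.89) > H (137/35=3.91) > D (44/29=1.52)
Fill: take G (8 @ 248) → take C (11 @ 211) → take F (17 @ 254) → take A (23 @ 221) → take 8/15 of B → 76.80; 67/67 used.
4 item(s) taken whole; one partial (take 8/15 of B).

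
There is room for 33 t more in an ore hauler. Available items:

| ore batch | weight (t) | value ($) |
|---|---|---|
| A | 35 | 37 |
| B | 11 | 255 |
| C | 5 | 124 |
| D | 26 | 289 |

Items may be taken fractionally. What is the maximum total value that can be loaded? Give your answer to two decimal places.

Ratios (sorted): C 24.80, B 23.18, D 11.12, A 1.06
take C (5 @ 124); take B (11 @ 255); take 17/26 of D → 188.96. Capacity used 33/33.
Total value = 567.96

567.96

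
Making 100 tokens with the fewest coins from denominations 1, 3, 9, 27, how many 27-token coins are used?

3

100 = 3×27 + 2×9 + 1×1
Count of 27: 3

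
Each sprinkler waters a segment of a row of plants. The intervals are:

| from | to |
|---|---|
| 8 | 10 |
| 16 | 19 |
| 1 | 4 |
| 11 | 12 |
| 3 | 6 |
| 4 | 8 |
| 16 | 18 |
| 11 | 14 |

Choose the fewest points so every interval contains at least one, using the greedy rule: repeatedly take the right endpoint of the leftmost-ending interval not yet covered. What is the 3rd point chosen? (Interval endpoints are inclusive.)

12

Process intervals by earliest right end; each time one isn't hit yet, stab at its right endpoint.
By right end: [1,4]  [3,6]  [4,8]  [8,10]  [11,12]  [11,14]  [16,18]  [16,19]
[1,4] uncovered → point at 4; [8,10] uncovered → point at 10; [11,12] uncovered → point at 12; [16,18] uncovered → point at 18.
Points: 4, 10, 12, 18 (4 total).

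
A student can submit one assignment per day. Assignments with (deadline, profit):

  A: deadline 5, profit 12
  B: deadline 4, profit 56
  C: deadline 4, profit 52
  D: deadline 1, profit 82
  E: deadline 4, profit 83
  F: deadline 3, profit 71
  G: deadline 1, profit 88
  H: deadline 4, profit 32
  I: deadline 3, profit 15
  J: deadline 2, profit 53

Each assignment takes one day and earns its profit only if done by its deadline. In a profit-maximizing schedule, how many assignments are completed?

By profit: G(d1,88), E(d4,83), D(d1,82), F(d3,71), B(d4,56), J(d2,53), C(d4,52), H(d4,32), I(d3,15), A(d5,12)
G→slot 1; E→slot 4; D skipped; F→slot 3; B→slot 2; J skipped; C skipped; H skipped; I skipped; A→slot 5.
5 of 10 scheduled.

5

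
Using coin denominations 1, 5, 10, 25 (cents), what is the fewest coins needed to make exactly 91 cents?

6

91 − 3×25→16 − 1×10→6 − 1×5→1 − 1×1→0
Total coins = 3 + 1 + 1 + 1 = 6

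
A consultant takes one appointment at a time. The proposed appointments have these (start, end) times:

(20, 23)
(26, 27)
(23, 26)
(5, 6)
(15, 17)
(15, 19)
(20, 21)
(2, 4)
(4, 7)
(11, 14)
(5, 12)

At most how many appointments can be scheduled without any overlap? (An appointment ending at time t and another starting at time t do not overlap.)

Greedy by earliest finish: after sorting by end time, pick each interval compatible with the last pick.
By end time: (2,4), (5,6), (4,7), (5,12), (11,14), (15,17), (15,19), (20,21), (20,23), (23,26), (26,27).
Pick (2,4); next start ≥ 4 → (5,6); next start ≥ 6 → (11,14); next start ≥ 14 → (15,17); next start ≥ 17 → (20,21); next start ≥ 21 → (23,26); next start ≥ 26 → (26,27).
Selected 7 appointments.

7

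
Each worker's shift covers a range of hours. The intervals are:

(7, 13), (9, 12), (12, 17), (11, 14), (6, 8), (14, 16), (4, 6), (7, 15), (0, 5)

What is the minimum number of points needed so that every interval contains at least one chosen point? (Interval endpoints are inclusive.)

4

Sorted: [0,5] [4,6] [6,8] [9,12] [7,13] [11,14] [7,15] [14,16] [12,17]
{[0,5],[4,6]} hit by 5; {[6,8]} hit by 8; {[9,12],[7,13],[11,14],[7,15]} hit by 12; {[14,16],[12,17]} hit by 16.
Points: 5, 8, 12, 16 (4 total).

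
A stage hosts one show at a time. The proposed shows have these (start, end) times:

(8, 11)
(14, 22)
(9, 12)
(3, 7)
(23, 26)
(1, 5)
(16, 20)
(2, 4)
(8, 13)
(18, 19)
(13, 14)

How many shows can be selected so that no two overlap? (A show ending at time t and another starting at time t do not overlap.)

5

By end time: (2,4), (1,5), (3,7), (8,11), (9,12), (8,13), (13,14), (18,19), (16,20), (14,22), (23,26).
Pick (2,4); next start ≥ 4 → (8,11); next start ≥ 11 → (13,14); next start ≥ 14 → (18,19); next start ≥ 19 → (23,26).
Selected 5 shows.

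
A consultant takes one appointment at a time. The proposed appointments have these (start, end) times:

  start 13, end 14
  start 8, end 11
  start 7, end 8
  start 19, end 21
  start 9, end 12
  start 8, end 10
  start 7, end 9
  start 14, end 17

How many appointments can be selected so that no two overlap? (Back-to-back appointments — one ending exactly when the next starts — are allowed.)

Greedy by earliest finish: after sorting by end time, pick each interval compatible with the last pick.
Sorted by end: (7,8)  (7,9)  (8,10)  (8,11)  (9,12)  (13,14)  (14,17)  (19,21)
take (7,8); take (8,10); take (13,14); take (14,17); take (19,21).
Selected 5 appointments.

5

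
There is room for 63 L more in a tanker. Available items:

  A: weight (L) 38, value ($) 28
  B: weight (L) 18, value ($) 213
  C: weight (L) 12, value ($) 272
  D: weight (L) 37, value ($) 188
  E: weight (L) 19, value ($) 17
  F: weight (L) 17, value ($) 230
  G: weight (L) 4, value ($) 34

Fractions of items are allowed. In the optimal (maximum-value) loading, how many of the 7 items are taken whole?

4

Sort by value per unit weight and fill in that order.
Order: C (272/12=22.67) > F (230/17=13.53) > B (213/18=11.83) > G (34/4=8.50) > D (188/37=5.08) > E (17/19=0.89) > A (28/38=0.74)
Fill: take C (12 @ 272) → take F (17 @ 230) → take B (18 @ 213) → take G (4 @ 34) → take 12/37 of D → 60.97; 63/63 used.
4 item(s) taken whole; one partial (take 12/37 of D).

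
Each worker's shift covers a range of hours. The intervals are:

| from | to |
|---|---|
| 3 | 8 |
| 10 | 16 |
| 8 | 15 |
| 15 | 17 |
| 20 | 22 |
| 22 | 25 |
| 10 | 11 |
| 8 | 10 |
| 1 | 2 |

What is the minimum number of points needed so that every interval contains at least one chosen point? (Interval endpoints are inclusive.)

5

Sorted: [1,2] [3,8] [8,10] [10,11] [8,15] [10,16] [15,17] [20,22] [22,25]
{[1,2]} hit by 2; {[3,8],[8,10]} hit by 8; {[10,11],[8,15],[10,16]} hit by 11; {[15,17]} hit by 17; {[20,22],[22,25]} hit by 22.
Points: 2, 8, 11, 17, 22 (5 total).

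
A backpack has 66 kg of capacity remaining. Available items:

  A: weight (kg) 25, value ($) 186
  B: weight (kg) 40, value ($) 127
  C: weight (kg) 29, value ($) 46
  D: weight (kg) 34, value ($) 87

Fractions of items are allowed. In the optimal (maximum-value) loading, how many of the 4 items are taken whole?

2

Sort by value per unit weight and fill in that order.
Ratios (sorted): A 7.44, B 3.17, D 2.56, C 1.59
take A (25 @ 186); take B (40 @ 127); take 1/34 of D → 2.56. Capacity used 66/66.
2 item(s) taken whole; one partial (take 1/34 of D).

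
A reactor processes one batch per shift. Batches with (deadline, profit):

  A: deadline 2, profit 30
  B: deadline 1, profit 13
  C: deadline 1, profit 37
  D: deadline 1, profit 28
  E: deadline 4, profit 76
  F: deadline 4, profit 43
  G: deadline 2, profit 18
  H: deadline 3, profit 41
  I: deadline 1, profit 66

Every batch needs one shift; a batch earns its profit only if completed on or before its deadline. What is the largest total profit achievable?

226

Profit order: E=76 I=66 F=43 H=41 C=37 A=30 D=28 G=18 B=13
Assign: E→slot 4, I→slot 1, F→slot 3, H→slot 2, C skipped, A skipped, D skipped, G skipped, B skipped.
Slots: [1:I] [2:H] [3:F] [4:E]
Profit = 66 + 41 + 43 + 76 = 226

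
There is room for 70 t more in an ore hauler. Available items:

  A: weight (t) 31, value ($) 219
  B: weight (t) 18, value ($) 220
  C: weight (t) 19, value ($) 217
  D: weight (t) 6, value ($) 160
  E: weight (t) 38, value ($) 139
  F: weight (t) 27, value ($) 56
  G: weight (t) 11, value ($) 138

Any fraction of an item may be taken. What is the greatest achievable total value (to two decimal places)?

Ratios (sorted): D 26.67, G 12.55, B 12.22, C 11.42, A 7.06, E 3.66, F 2.07
take D (6 @ 160); take G (11 @ 138); take B (18 @ 220); take C (19 @ 217); take 16/31 of A → 113.03. Capacity used 70/70.
Total value = 848.03

848.03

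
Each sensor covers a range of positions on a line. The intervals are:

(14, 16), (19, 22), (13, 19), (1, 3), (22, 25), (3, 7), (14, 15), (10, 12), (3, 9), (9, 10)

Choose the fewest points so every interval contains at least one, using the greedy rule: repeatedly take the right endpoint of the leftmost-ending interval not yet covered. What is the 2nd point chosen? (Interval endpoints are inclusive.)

10

By right end: [1,3]  [3,7]  [3,9]  [9,10]  [10,12]  [14,15]  [14,16]  [13,19]  [19,22]  [22,25]
[1,3] uncovered → point at 3; [9,10] uncovered → point at 10; [14,15] uncovered → point at 15; [19,22] uncovered → point at 22.
Points: 3, 10, 15, 22 (4 total).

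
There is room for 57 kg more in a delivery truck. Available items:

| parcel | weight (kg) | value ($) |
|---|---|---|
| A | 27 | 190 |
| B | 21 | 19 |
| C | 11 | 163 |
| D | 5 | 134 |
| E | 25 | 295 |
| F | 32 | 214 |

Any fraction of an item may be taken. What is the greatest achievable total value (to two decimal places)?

704.59

Sort by value per unit weight and fill in that order.
Ratios (sorted): D 26.80, C 14.82, E 11.80, A 7.04, F 6.69, B 0.90
take D (5 @ 134); take C (11 @ 163); take E (25 @ 295); take 16/27 of A → 112.59. Capacity used 57/57.
Total value = 704.59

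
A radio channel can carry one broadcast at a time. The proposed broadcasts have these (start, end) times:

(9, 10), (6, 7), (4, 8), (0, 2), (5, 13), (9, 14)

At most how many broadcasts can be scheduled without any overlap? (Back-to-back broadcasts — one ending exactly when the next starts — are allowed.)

3

Sort by end time and greedily take each interval whose start is ≥ the last chosen end.
By end time: (0,2), (6,7), (4,8), (9,10), (5,13), (9,14).
Pick (0,2); next start ≥ 2 → (6,7); next start ≥ 7 → (9,10).
Selected 3 broadcasts.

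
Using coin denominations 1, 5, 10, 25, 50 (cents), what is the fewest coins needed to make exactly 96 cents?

Greedy: take as many of the largest coin as possible, then repeat with the remainder.
96 − 1×50→46 − 1×25→21 − 2×10→1 − 1×1→0
Total coins = 1 + 1 + 2 + 1 = 5

5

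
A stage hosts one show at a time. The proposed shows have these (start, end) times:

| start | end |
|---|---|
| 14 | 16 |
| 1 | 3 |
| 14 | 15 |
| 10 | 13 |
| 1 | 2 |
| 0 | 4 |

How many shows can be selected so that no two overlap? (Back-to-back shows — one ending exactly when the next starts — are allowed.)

Greedy by earliest finish: after sorting by end time, pick each interval compatible with the last pick.
Sorted by end: (1,2)  (1,3)  (0,4)  (10,13)  (14,15)  (14,16)
take (1,2); skip (0,4); take (10,13); take (14,15).
Selected 3 shows.

3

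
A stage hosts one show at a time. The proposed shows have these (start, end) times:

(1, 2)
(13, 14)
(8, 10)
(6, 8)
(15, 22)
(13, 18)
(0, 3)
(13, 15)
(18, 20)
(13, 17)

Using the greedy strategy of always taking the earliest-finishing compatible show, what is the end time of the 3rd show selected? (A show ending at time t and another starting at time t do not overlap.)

10

Order by finish time; keep every interval that doesn't clash with the previous kept one.
Sorted by end: (1,2)  (0,3)  (6,8)  (8,10)  (13,14)  (13,15)  (13,17)  (13,18)  (18,20)  (15,22)
take (1,2); take (6,8); take (8,10); take (13,14); skip (13,15); take (18,20); skip (15,22).
Selected: (1,2) (6,8) (8,10) (13,14) (18,20)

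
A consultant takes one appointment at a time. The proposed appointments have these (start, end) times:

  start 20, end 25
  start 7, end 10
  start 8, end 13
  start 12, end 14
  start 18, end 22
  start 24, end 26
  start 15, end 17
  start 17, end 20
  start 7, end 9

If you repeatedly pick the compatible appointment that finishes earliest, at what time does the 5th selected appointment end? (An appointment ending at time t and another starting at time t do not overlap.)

25

Sorted by end: (7,9)  (7,10)  (8,13)  (12,14)  (15,17)  (17,20)  (18,22)  (20,25)  (24,26)
take (7,9); take (12,14); take (15,17); take (17,20); skip (18,22); take (20,25); skip (24,26).
Selected: (7,9) (12,14) (15,17) (17,20) (20,25)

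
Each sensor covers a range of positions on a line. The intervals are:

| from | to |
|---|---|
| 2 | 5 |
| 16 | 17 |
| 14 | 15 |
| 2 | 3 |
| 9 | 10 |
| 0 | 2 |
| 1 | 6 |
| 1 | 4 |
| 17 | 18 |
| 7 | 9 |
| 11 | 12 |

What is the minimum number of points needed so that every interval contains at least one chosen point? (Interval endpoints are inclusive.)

Process intervals by earliest right end; each time one isn't hit yet, stab at its right endpoint.
By right end: [0,2]  [2,3]  [1,4]  [2,5]  [1,6]  [7,9]  [9,10]  [11,12]  [14,15]  [16,17]  [17,18]
[0,2] uncovered → point at 2; [7,9] uncovered → point at 9; [11,12] uncovered → point at 12; [14,15] uncovered → point at 15; [16,17] uncovered → point at 17.
Points: 2, 9, 12, 15, 17 (5 total).

5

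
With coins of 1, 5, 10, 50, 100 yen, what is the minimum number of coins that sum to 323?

8

Use the largest denomination that fits, subtract, and repeat.
323 − 3×100→23 − 2×10→3 − 3×1→0
Total coins = 3 + 2 + 3 = 8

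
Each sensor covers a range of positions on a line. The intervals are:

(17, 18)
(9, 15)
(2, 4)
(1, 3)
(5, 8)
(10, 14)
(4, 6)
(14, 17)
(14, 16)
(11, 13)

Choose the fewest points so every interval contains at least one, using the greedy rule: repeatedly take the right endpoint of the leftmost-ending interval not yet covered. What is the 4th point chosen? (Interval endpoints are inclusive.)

Sorted: [1,3] [2,4] [4,6] [5,8] [11,13] [10,14] [9,15] [14,16] [14,17] [17,18]
{[1,3],[2,4]} hit by 3; {[4,6],[5,8]} hit by 6; {[11,13],[10,14],[9,15]} hit by 13; {[14,16],[14,17]} hit by 16; {[17,18]} hit by 18.
Points: 3, 6, 13, 16, 18 (5 total).

16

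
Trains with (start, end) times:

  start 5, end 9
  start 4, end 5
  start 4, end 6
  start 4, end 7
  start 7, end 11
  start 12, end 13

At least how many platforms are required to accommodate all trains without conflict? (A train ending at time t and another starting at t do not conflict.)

3

The answer is the maximum number of intervals overlapping at any instant.
Events (time:±→running): 4:+→1 4:+→2 4:+→3 … peak 3.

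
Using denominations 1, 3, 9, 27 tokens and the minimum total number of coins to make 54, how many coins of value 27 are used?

2

54 = 2×27
Count of 27: 2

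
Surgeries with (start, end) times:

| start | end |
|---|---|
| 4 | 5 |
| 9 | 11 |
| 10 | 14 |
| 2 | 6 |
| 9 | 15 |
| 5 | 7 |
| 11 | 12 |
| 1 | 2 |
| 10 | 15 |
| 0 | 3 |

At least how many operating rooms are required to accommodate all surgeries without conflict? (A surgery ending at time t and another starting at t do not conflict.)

Count concurrent intervals with a sweep; the peak is the room count.
starts: [0, 1, 2, 4, 5, 9, 9, 10, 10, 11]
ends:   [2, 3, 5, 6, 7, 11, 12, 14, 15, 15]
s0→1 s1→2 e2→1 s2→2 e3→1 s4→2 e5→1 s5→2 e6→1 e7→0 s9→1 s9→2 s10→3 s10→4  — peak 4.

4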